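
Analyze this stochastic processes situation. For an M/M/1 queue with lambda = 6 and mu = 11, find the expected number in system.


rho = 6/11 = 0.5455
L = rho/(1-rho)
= 0.5455/0.4545
= 1.2000

1.2000


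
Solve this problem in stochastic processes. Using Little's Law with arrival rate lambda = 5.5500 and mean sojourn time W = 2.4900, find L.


Little's Law: L = lambda * W
= 5.5500 * 2.4900
= 13.8195

13.8195


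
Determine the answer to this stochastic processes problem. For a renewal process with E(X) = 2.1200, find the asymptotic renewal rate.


Long-run renewal rate = 1/E(X)
= 1/2.1200
= 0.4717

0.4717


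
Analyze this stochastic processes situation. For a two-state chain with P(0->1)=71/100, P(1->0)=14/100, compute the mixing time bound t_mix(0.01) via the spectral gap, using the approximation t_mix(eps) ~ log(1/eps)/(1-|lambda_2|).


lambda_2 = |1 - p01 - p10| = |1 - 0.7100 - 0.1400| = 0.1500
t_mix ~ log(1/eps)/(1 - |lambda_2|)
= log(100)/(1 - 0.1500) = 4.6052/0.8500
= 5.4178

5.4178


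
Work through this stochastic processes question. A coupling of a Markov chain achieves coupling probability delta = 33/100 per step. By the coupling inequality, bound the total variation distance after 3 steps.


TV distance bound <= (1-delta)^n
= (1 - 0.3300)^3
= 0.6700^3
= 0.3008

0.3008


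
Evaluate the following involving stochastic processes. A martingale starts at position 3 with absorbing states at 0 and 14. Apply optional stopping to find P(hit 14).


By optional stopping theorem: E(M at tau) = M(0) = 3
P(hit 14)*14 + P(hit 0)*0 = 3
P(hit 14) = (3 - 0)/(14 - 0) = 3/14 = 0.2143

0.2143


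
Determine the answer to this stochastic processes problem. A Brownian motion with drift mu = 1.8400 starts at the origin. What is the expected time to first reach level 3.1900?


Expected first passage time = a/mu
= 3.1900/1.8400
= 1.7337

1.7337


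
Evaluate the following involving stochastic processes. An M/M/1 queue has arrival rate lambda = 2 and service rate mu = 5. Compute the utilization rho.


rho = lambda/mu
= 2/5
= 0.4000

0.4000


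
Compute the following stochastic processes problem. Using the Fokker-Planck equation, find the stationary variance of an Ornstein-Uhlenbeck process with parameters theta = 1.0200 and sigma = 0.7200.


Stationary variance = sigma^2 / (2*theta)
= 0.7200^2 / (2*1.0200)
= 0.5184 / 2.0400
= 0.2541

0.2541


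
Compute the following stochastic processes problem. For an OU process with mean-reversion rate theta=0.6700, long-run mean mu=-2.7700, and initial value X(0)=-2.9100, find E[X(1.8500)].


E[X(t)] = mu + (X(0) - mu)*exp(-theta*t)
= -2.7700 + (-2.9100 - -2.7700)*exp(-0.6700*1.8500)
= -2.7700 + -0.1400 * 0.2895
= -2.8105

-2.8105


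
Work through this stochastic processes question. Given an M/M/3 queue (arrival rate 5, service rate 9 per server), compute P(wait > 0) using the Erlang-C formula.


a = lambda/mu = 0.5556
rho = a/c = 0.1852
Erlang-C formula applied:
C(c,a) = 0.0201

0.0201


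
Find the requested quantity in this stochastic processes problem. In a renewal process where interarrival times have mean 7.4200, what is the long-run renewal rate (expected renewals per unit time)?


Long-run renewal rate = 1/E(X)
= 1/7.4200
= 0.1348

0.1348


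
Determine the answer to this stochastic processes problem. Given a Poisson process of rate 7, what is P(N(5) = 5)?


P(N(t)=k) = (lambda*t)^k * exp(-lambda*t) / k!
lambda*t = 35
= 35^5 * exp(-35) / 5!
= 52521875 * 6.3051e-16 / 120
= 2.7596e-10

2.7596e-10


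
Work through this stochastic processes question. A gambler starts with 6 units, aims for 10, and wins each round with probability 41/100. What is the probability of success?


Gambler's ruin formula:
r = q/p = 0.5900/0.4100 = 1.4390
P(win) = (1 - r^i)/(1 - r^N)
= (1 - 1.4390^6)/(1 - 1.4390^10)
= 0.2125

0.2125


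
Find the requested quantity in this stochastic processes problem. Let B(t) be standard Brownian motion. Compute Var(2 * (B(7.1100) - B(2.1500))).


Var(alpha*(B(t)-B(s))) = alpha^2 * (t-s)
= 2^2 * (7.1100 - 2.1500)
= 4 * 4.9600
= 19.8400

19.8400


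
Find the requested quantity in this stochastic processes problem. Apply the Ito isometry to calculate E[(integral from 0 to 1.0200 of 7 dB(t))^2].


By Ito isometry: E[(int f dB)^2] = int f^2 dt
= 7^2 * 1.0200
= 49 * 1.0200 = 49.9800

49.9800


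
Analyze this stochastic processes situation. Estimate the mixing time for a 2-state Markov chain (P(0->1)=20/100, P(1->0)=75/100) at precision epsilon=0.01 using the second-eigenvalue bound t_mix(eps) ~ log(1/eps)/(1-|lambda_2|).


lambda_2 = |1 - p01 - p10| = |1 - 0.2000 - 0.7500| = 0.0500
t_mix ~ log(1/eps)/(1 - |lambda_2|)
= log(100)/(1 - 0.0500) = 4.6052/0.9500
= 4.8475

4.8475


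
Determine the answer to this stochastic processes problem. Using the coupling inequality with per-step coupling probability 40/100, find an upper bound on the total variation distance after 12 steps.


TV distance bound <= (1-delta)^n
= (1 - 0.4000)^12
= 0.6000^12
= 0.0022

0.0022


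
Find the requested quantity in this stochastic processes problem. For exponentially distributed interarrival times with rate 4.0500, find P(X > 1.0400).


P(X > t) = exp(-lambda * t)
= exp(-4.0500 * 1.0400)
= exp(-4.2120) = 0.0148

0.0148


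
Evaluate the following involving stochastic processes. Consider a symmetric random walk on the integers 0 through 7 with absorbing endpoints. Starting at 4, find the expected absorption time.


For symmetric RW on 0,...,N with absorbing barriers, E(i) = i*(N-i)
E(4) = 4 * 3 = 12

12


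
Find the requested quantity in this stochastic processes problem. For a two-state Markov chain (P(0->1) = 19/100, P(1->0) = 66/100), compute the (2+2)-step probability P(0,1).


P^4 = P^2 * P^2
Computing via matrix multiplication of the transition matrix.
Entry (0,1) of P^4 = 0.2234

0.2234


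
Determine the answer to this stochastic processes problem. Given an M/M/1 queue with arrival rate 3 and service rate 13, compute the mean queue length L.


rho = 3/13 = 0.2308
L = rho/(1-rho)
= 0.2308/0.7692
= 0.3000

0.3000


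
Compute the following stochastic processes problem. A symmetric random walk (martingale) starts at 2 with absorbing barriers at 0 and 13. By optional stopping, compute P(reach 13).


By optional stopping theorem: E(M at tau) = M(0) = 2
P(hit 13)*13 + P(hit 0)*0 = 2
P(hit 13) = (2 - 0)/(13 - 0) = 2/13 = 0.1538

0.1538


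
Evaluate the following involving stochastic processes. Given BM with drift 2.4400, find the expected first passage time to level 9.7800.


Expected first passage time = a/mu
= 9.7800/2.4400
= 4.0082

4.0082


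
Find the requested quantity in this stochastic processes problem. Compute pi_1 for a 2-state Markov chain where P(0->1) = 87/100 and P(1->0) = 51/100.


Stationary distribution: pi_0 = p10/(p01+p10), pi_1 = p01/(p01+p10)
p01 = 0.8700, p10 = 0.5100
pi_1 = 0.6304

0.6304


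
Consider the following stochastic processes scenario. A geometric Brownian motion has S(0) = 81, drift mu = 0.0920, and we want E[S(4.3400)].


E[S(t)] = S(0) * exp(mu * t)
= 81 * exp(0.0920 * 4.3400)
= 81 * 1.4908
= 120.7508

120.7508


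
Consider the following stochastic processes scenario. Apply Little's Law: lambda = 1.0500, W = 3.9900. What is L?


Little's Law: L = lambda * W
= 1.0500 * 3.9900
= 4.1895

4.1895


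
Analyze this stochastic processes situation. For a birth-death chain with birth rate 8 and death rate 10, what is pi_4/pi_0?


For birth-death process, pi_n/pi_0 = (lambda/mu)^n
= (8/10)^4
= 0.4096

0.4096


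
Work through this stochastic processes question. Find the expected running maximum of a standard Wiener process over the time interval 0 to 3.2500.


E(max B(s)) = sqrt(2t/pi)
= sqrt(2*3.2500/pi)
= sqrt(2.0690)
= 1.4384

1.4384


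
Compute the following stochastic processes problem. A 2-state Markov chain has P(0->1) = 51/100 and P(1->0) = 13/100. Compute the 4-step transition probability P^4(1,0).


Computing P^4 by matrix multiplication.
P = [[0.4900, 0.5100], [0.1300, 0.8700]]
After raising P to the power 4:
P^4(1,0) = 0.1997

0.1997


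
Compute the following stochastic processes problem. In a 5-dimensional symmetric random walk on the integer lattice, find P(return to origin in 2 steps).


P(return in 2 steps) = P(reverse first step) = 1/(2d)
= 1/10
= 0.1000

0.1000


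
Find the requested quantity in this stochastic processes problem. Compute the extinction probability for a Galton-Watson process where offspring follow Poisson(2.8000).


Since mu = 2.8000 > 1, extinction prob q < 1.
Solve s = exp(mu*(s-1)) iteratively.
q = 0.0750

0.0750


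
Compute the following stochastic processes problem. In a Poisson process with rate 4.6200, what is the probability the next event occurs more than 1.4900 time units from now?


P(X > t) = exp(-lambda * t)
= exp(-4.6200 * 1.4900)
= exp(-6.8838) = 0.0010

0.0010


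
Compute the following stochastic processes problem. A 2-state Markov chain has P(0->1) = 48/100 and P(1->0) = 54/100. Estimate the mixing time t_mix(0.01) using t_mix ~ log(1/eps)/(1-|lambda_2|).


lambda_2 = |1 - p01 - p10| = |1 - 0.4800 - 0.5400| = 0.0200
t_mix ~ log(1/eps)/(1 - |lambda_2|)
= log(100)/(1 - 0.0200) = 4.6052/0.9800
= 4.6992

4.6992


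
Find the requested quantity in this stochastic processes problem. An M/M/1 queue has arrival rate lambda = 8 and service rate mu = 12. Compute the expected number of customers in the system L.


rho = 8/12 = 0.6667
L = rho/(1-rho)
= 0.6667/0.3333
= 2.0000

2.0000


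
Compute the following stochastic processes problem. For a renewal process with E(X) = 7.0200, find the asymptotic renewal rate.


Long-run renewal rate = 1/E(X)
= 1/7.0200
= 0.1425

0.1425


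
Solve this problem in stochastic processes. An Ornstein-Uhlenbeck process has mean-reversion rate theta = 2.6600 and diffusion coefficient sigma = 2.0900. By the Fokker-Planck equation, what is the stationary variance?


Stationary variance = sigma^2 / (2*theta)
= 2.0900^2 / (2*2.6600)
= 4.3681 / 5.3200
= 0.8211

0.8211


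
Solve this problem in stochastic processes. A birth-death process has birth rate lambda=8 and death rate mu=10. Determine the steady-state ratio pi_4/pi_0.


For birth-death process, pi_n/pi_0 = (lambda/mu)^n
= (8/10)^4
= 0.4096

0.4096


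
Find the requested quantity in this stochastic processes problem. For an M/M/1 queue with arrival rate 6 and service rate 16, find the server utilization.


rho = lambda/mu
= 6/16
= 0.3750

0.3750


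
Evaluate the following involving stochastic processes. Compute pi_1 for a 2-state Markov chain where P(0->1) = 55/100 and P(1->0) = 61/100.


Stationary distribution: pi_0 = p10/(p01+p10), pi_1 = p01/(p01+p10)
p01 = 0.5500, p10 = 0.6100
pi_1 = 0.4741

0.4741


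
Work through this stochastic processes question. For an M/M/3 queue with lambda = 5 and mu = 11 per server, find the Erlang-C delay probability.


a = lambda/mu = 0.4545
rho = a/c = 0.1515
Erlang-C formula applied:
C(c,a) = 0.0117

0.0117


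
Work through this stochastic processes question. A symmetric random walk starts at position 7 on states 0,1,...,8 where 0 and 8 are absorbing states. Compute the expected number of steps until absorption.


For symmetric RW on 0,...,N with absorbing barriers, E(i) = i*(N-i)
E(7) = 7 * 1 = 7

7


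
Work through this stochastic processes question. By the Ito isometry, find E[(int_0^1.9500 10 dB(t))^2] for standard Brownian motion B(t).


By Ito isometry: E[(int f dB)^2] = int f^2 dt
= 10^2 * 1.9500
= 100 * 1.9500 = 195.0000

195.0000


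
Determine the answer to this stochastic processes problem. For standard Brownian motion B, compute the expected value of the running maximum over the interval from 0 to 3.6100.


E(max B(s)) = sqrt(2t/pi)
= sqrt(2*3.6100/pi)
= sqrt(2.2982)
= 1.5160

1.5160


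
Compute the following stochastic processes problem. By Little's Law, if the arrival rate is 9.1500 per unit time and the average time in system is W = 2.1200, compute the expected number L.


Little's Law: L = lambda * W
= 9.1500 * 2.1200
= 19.3980

19.3980


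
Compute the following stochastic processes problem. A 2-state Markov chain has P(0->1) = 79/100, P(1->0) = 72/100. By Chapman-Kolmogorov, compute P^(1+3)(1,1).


P^4 = P^1 * P^3
Computing via matrix multiplication of the transition matrix.
Entry (1,1) of P^4 = 0.5554

0.5554


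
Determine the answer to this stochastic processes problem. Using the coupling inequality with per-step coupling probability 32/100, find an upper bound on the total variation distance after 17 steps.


TV distance bound <= (1-delta)^n
= (1 - 0.3200)^17
= 0.6800^17
= 0.0014

0.0014


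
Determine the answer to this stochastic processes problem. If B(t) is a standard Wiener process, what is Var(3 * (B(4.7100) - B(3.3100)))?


Var(alpha*(B(t)-B(s))) = alpha^2 * (t-s)
= 3^2 * (4.7100 - 3.3100)
= 9 * 1.4000
= 12.6000

12.6000


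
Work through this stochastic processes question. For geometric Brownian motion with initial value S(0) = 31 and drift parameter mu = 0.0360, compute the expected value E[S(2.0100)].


E[S(t)] = S(0) * exp(mu * t)
= 31 * exp(0.0360 * 2.0100)
= 31 * 1.0750
= 33.3263

33.3263


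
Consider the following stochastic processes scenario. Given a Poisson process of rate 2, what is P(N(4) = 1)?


P(N(t)=k) = (lambda*t)^k * exp(-lambda*t) / k!
lambda*t = 8
= 8^1 * exp(-8) / 1!
= 8 * 3.3546e-04 / 1
= 0.0027

0.0027


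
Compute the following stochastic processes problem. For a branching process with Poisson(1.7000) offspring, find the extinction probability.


Since mu = 1.7000 > 1, extinction prob q < 1.
Solve s = exp(mu*(s-1)) iteratively.
q = 0.3088

0.3088


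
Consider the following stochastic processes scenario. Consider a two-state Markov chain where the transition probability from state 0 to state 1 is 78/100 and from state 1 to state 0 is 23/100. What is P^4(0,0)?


Computing P^4 by matrix multiplication.
P = [[0.2200, 0.7800], [0.2300, 0.7700]]
After raising P to the power 4:
P^4(0,0) = 0.2277

0.2277


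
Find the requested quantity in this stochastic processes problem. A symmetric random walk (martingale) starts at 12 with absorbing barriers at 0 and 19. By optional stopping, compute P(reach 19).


By optional stopping theorem: E(M at tau) = M(0) = 12
P(hit 19)*19 + P(hit 0)*0 = 12
P(hit 19) = (12 - 0)/(19 - 0) = 12/19 = 0.6316

0.6316


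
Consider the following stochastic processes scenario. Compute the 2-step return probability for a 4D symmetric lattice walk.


P(return in 2 steps) = P(reverse first step) = 1/(2d)
= 1/8
= 0.1250

0.1250


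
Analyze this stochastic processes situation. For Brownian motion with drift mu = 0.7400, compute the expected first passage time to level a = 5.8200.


Expected first passage time = a/mu
= 5.8200/0.7400
= 7.8649

7.8649


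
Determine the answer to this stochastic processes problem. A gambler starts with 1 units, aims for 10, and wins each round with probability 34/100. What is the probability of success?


Gambler's ruin formula:
r = q/p = 0.6600/0.3400 = 1.9412
P(win) = (1 - r^i)/(1 - r^N)
= (1 - 1.9412^1)/(1 - 1.9412^10)
= 0.0012

0.0012


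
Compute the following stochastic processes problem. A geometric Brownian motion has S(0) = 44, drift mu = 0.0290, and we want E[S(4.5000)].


E[S(t)] = S(0) * exp(mu * t)
= 44 * exp(0.0290 * 4.5000)
= 44 * 1.1394
= 50.1335

50.1335


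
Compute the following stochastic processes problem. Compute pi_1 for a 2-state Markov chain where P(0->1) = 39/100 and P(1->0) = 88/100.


Stationary distribution: pi_0 = p10/(p01+p10), pi_1 = p01/(p01+p10)
p01 = 0.3900, p10 = 0.8800
pi_1 = 0.3071

0.3071


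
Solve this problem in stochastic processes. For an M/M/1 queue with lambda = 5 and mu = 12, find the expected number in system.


rho = 5/12 = 0.4167
L = rho/(1-rho)
= 0.4167/0.5833
= 0.7143

0.7143


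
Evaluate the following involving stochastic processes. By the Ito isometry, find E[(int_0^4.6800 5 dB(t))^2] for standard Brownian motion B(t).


By Ito isometry: E[(int f dB)^2] = int f^2 dt
= 5^2 * 4.6800
= 25 * 4.6800 = 117.0000

117.0000


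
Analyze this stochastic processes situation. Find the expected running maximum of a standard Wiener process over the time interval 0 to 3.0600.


E(max B(s)) = sqrt(2t/pi)
= sqrt(2*3.0600/pi)
= sqrt(1.9481)
= 1.3957

1.3957


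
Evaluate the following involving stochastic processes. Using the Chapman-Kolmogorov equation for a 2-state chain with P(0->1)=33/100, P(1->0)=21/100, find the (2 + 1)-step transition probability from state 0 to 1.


P^3 = P^2 * P^1
Computing via matrix multiplication of the transition matrix.
Entry (0,1) of P^3 = 0.5516

0.5516


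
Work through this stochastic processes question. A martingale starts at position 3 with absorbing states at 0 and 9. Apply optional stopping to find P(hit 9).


By optional stopping theorem: E(M at tau) = M(0) = 3
P(hit 9)*9 + P(hit 0)*0 = 3
P(hit 9) = (3 - 0)/(9 - 0) = 1/3 = 0.3333

0.3333


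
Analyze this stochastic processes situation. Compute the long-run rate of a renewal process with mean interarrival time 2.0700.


Long-run renewal rate = 1/E(X)
= 1/2.0700
= 0.4831

0.4831


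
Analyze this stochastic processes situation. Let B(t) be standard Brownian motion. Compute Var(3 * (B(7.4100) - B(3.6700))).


Var(alpha*(B(t)-B(s))) = alpha^2 * (t-s)
= 3^2 * (7.4100 - 3.6700)
= 9 * 3.7400
= 33.6600

33.6600


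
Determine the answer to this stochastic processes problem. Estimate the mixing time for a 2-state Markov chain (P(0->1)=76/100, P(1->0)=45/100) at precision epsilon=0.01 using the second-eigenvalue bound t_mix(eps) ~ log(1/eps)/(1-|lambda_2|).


lambda_2 = |1 - p01 - p10| = |1 - 0.7600 - 0.4500| = 0.2100
t_mix ~ log(1/eps)/(1 - |lambda_2|)
= log(100)/(1 - 0.2100) = 4.6052/0.7900
= 5.8293

5.8293


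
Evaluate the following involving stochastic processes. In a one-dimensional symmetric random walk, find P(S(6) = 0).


P(S(6) = 0) = C(6,3) / 4^3
= 20 / 64
= 0.3125

0.3125


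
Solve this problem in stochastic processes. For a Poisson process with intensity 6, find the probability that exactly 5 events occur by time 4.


P(N(t)=k) = (lambda*t)^k * exp(-lambda*t) / k!
lambda*t = 24
= 24^5 * exp(-24) / 5!
= 7962624 * 3.7751e-11 / 120
= 2.5050e-06

2.5050e-06


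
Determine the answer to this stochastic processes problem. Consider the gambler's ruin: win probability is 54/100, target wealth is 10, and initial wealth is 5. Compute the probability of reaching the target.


Gambler's ruin formula:
r = q/p = 0.4600/0.5400 = 0.8519
P(win) = (1 - r^i)/(1 - r^N)
= (1 - 0.8519^5)/(1 - 0.8519^10)
= 0.6903

0.6903


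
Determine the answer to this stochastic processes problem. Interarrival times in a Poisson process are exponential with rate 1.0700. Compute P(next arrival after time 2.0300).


P(X > t) = exp(-lambda * t)
= exp(-1.0700 * 2.0300)
= exp(-2.1721) = 0.1139

0.1139


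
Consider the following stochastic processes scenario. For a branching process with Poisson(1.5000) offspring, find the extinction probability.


Since mu = 1.5000 > 1, extinction prob q < 1.
Solve s = exp(mu*(s-1)) iteratively.
q = 0.4172

0.4172


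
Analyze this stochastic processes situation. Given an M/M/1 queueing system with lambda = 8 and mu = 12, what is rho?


rho = lambda/mu
= 8/12
= 0.6667

0.6667


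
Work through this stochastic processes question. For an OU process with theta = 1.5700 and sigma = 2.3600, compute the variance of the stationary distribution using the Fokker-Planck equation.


Stationary variance = sigma^2 / (2*theta)
= 2.3600^2 / (2*1.5700)
= 5.5696 / 3.1400
= 1.7738

1.7738


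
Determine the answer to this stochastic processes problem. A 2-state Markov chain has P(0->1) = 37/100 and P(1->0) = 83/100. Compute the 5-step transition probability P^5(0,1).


Computing P^5 by matrix multiplication.
P = [[0.6300, 0.3700], [0.8300, 0.1700]]
After raising P to the power 5:
P^5(0,1) = 0.3084

0.3084


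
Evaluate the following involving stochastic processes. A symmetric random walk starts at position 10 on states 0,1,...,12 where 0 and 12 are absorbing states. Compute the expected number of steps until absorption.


For symmetric RW on 0,...,N with absorbing barriers, E(i) = i*(N-i)
E(10) = 10 * 2 = 20

20


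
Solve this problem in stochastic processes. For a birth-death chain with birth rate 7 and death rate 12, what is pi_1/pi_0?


For birth-death process, pi_n/pi_0 = (lambda/mu)^n
= (7/12)^1
= 0.5833

0.5833


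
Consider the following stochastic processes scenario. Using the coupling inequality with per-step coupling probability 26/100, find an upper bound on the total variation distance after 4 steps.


TV distance bound <= (1-delta)^n
= (1 - 0.2600)^4
= 0.7400^4
= 0.2999

0.2999


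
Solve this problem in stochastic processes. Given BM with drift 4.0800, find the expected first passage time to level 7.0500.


Expected first passage time = a/mu
= 7.0500/4.0800
= 1.7279

1.7279


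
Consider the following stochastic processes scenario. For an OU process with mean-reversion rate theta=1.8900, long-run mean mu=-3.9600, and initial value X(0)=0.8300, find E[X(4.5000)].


E[X(t)] = mu + (X(0) - mu)*exp(-theta*t)
= -3.9600 + (0.8300 - -3.9600)*exp(-1.8900*4.5000)
= -3.9600 + 4.7900 * 2.0245e-04
= -3.9590

-3.9590


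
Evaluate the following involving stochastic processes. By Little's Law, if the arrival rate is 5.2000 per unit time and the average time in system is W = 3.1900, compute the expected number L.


Little's Law: L = lambda * W
= 5.2000 * 3.1900
= 16.5880

16.5880


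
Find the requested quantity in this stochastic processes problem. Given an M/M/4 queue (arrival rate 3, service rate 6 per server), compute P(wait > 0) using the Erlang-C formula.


a = lambda/mu = 0.5000
rho = a/c = 0.1250
Erlang-C formula applied:
C(c,a) = 0.0018

0.0018


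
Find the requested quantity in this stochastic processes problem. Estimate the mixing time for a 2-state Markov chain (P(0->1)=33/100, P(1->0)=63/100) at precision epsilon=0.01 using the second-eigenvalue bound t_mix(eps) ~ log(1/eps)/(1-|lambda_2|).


lambda_2 = |1 - p01 - p10| = |1 - 0.3300 - 0.6300| = 0.0400
t_mix ~ log(1/eps)/(1 - |lambda_2|)
= log(100)/(1 - 0.0400) = 4.6052/0.9600
= 4.7971

4.7971


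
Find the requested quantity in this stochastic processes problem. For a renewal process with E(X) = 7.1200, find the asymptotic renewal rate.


Long-run renewal rate = 1/E(X)
= 1/7.1200
= 0.1404

0.1404


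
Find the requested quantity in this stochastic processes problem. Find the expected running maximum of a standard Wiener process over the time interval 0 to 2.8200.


E(max B(s)) = sqrt(2t/pi)
= sqrt(2*2.8200/pi)
= sqrt(1.7953)
= 1.3399

1.3399


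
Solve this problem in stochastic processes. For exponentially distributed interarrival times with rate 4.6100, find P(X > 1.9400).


P(X > t) = exp(-lambda * t)
= exp(-4.6100 * 1.9400)
= exp(-8.9434) = 1.3060e-04

1.3060e-04


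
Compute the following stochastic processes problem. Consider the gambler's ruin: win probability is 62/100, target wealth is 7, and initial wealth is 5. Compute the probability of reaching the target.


Gambler's ruin formula:
r = q/p = 0.3800/0.6200 = 0.6129
P(win) = (1 - r^i)/(1 - r^N)
= (1 - 0.6129^5)/(1 - 0.6129^7)
= 0.9442

0.9442


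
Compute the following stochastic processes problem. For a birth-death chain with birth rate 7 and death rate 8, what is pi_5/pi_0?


For birth-death process, pi_n/pi_0 = (lambda/mu)^n
= (7/8)^5
= 0.5129

0.5129


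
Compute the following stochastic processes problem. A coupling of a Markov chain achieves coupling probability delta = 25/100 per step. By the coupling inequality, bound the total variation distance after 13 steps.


TV distance bound <= (1-delta)^n
= (1 - 0.2500)^13
= 0.7500^13
= 0.0238

0.0238


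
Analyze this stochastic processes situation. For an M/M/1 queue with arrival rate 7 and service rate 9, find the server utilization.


rho = lambda/mu
= 7/9
= 0.7778

0.7778


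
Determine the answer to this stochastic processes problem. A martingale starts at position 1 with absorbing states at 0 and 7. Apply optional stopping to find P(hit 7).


By optional stopping theorem: E(M at tau) = M(0) = 1
P(hit 7)*7 + P(hit 0)*0 = 1
P(hit 7) = (1 - 0)/(7 - 0) = 1/7 = 0.1429

0.1429


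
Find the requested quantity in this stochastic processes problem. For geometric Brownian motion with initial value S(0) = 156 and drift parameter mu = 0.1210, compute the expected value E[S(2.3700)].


E[S(t)] = S(0) * exp(mu * t)
= 156 * exp(0.1210 * 2.3700)
= 156 * 1.3321
= 207.8104

207.8104


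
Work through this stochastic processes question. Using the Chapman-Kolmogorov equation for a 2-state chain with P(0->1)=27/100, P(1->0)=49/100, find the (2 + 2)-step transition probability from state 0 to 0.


P^4 = P^2 * P^2
Computing via matrix multiplication of the transition matrix.
Entry (0,0) of P^4 = 0.6459

0.6459


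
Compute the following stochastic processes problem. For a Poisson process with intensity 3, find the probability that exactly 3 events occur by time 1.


P(N(t)=k) = (lambda*t)^k * exp(-lambda*t) / k!
lambda*t = 3
= 3^3 * exp(-3) / 3!
= 27 * 0.0498 / 6
= 0.2240

0.2240


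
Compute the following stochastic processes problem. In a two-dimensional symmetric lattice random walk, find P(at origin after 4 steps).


P = C(4,2)^2 / 4^4
= 6^2 / 256
= 36 / 256
= 0.1406

0.1406


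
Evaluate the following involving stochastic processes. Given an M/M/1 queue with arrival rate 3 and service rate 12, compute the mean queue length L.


rho = 3/12 = 0.2500
L = rho/(1-rho)
= 0.2500/0.7500
= 0.3333

0.3333


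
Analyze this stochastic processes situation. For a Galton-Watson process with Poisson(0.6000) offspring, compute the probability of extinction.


Since mu = 0.6000 <= 1, extinction probability = 1.

1.0000


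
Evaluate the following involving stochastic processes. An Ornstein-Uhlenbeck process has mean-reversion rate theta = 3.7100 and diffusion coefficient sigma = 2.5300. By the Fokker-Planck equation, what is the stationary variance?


Stationary variance = sigma^2 / (2*theta)
= 2.5300^2 / (2*3.7100)
= 6.4009 / 7.4200
= 0.8627

0.8627


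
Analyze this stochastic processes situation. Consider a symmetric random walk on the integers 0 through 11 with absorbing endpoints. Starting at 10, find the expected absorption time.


For symmetric RW on 0,...,N with absorbing barriers, E(i) = i*(N-i)
E(10) = 10 * 1 = 10

10


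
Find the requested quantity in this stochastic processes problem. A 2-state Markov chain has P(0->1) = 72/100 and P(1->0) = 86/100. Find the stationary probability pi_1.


Stationary distribution: pi_0 = p10/(p01+p10), pi_1 = p01/(p01+p10)
p01 = 0.7200, p10 = 0.8600
pi_1 = 0.4557

0.4557


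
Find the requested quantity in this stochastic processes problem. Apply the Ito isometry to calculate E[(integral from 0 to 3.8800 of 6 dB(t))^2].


By Ito isometry: E[(int f dB)^2] = int f^2 dt
= 6^2 * 3.8800
= 36 * 3.8800 = 139.6800

139.6800


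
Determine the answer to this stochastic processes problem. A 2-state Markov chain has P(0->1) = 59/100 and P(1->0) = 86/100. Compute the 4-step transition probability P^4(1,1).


Computing P^4 by matrix multiplication.
P = [[0.4100, 0.5900], [0.8600, 0.1400]]
After raising P to the power 4:
P^4(1,1) = 0.4312

0.4312


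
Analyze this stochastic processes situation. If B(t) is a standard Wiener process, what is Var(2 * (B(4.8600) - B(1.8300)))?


Var(alpha*(B(t)-B(s))) = alpha^2 * (t-s)
= 2^2 * (4.8600 - 1.8300)
= 4 * 3.0300
= 12.1200

12.1200


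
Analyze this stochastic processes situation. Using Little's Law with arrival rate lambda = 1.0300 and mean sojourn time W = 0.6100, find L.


Little's Law: L = lambda * W
= 1.0300 * 0.6100
= 0.6283

0.6283


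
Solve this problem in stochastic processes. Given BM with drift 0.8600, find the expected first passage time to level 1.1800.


Expected first passage time = a/mu
= 1.1800/0.8600
= 1.3721

1.3721


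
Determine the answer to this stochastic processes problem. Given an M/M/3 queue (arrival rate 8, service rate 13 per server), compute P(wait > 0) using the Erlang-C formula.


a = lambda/mu = 0.6154
rho = a/c = 0.2051
Erlang-C formula applied:
C(c,a) = 0.0264

0.0264


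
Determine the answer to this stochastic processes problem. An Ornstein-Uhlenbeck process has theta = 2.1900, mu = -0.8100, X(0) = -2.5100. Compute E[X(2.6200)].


E[X(t)] = mu + (X(0) - mu)*exp(-theta*t)
= -0.8100 + (-2.5100 - -0.8100)*exp(-2.1900*2.6200)
= -0.8100 + -1.7000 * 0.0032
= -0.8155

-0.8155


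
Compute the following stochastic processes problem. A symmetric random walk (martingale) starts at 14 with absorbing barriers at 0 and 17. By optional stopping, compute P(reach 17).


By optional stopping theorem: E(M at tau) = M(0) = 14
P(hit 17)*17 + P(hit 0)*0 = 14
P(hit 17) = (14 - 0)/(17 - 0) = 14/17 = 0.8235

0.8235


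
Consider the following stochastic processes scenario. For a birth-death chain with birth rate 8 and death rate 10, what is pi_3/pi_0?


For birth-death process, pi_n/pi_0 = (lambda/mu)^n
= (8/10)^3
= 0.5120

0.5120


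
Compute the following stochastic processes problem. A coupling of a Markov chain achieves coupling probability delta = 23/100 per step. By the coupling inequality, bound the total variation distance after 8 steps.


TV distance bound <= (1-delta)^n
= (1 - 0.2300)^8
= 0.7700^8
= 0.1236

0.1236


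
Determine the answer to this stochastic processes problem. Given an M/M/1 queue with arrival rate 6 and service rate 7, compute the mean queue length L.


rho = 6/7 = 0.8571
L = rho/(1-rho)
= 0.8571/0.1429
= 6.0000

6.0000


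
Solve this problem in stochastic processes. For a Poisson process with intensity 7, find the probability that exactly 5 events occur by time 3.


P(N(t)=k) = (lambda*t)^k * exp(-lambda*t) / k!
lambda*t = 21
= 21^5 * exp(-21) / 5!
= 4084101 * 7.5826e-10 / 120
= 2.5807e-05

2.5807e-05


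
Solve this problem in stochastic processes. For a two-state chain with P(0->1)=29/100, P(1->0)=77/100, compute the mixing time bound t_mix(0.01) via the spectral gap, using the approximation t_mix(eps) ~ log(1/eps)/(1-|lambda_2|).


lambda_2 = |1 - p01 - p10| = |1 - 0.2900 - 0.7700| = 0.0600
t_mix ~ log(1/eps)/(1 - |lambda_2|)
= log(100)/(1 - 0.0600) = 4.6052/0.9400
= 4.8991

4.8991


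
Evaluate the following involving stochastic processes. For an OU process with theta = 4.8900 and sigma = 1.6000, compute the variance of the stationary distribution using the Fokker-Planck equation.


Stationary variance = sigma^2 / (2*theta)
= 1.6000^2 / (2*4.8900)
= 2.5600 / 9.7800
= 0.2618

0.2618


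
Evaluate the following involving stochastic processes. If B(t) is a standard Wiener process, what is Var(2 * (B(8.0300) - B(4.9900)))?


Var(alpha*(B(t)-B(s))) = alpha^2 * (t-s)
= 2^2 * (8.0300 - 4.9900)
= 4 * 3.0400
= 12.1600

12.1600


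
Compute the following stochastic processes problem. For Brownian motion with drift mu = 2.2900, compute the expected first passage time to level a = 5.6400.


Expected first passage time = a/mu
= 5.6400/2.2900
= 2.4629

2.4629


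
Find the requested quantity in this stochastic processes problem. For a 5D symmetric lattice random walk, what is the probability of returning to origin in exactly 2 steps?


P(return in 2 steps) = P(reverse first step) = 1/(2d)
= 1/10
= 0.1000

0.1000


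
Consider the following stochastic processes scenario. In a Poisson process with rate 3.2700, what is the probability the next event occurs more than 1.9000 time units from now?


P(X > t) = exp(-lambda * t)
= exp(-3.2700 * 1.9000)
= exp(-6.2130) = 0.0020

0.0020


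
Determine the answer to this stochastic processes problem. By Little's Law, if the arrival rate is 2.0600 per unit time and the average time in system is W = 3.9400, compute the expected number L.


Little's Law: L = lambda * W
= 2.0600 * 3.9400
= 8.1164

8.1164


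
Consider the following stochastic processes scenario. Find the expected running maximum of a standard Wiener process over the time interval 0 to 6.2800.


E(max B(s)) = sqrt(2t/pi)
= sqrt(2*6.2800/pi)
= sqrt(3.9980)
= 1.9995

1.9995


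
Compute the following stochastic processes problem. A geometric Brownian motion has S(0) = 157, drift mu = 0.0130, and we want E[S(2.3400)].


E[S(t)] = S(0) * exp(mu * t)
= 157 * exp(0.0130 * 2.3400)
= 157 * 1.0309
= 161.8493

161.8493


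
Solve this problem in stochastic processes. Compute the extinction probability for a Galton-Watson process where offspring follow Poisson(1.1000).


Since mu = 1.1000 > 1, extinction prob q < 1.
Solve s = exp(mu*(s-1)) iteratively.
q = 0.8239

0.8239


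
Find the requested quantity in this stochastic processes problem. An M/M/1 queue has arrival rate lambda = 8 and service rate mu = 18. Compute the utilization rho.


rho = lambda/mu
= 8/18
= 0.4444

0.4444


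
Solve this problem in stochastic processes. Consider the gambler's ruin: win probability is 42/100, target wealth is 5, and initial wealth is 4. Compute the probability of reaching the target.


Gambler's ruin formula:
r = q/p = 0.5800/0.4200 = 1.3810
P(win) = (1 - r^i)/(1 - r^N)
= (1 - 1.3810^4)/(1 - 1.3810^5)
= 0.6556

0.6556


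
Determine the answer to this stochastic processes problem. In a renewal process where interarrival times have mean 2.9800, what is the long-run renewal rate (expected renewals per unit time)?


Long-run renewal rate = 1/E(X)
= 1/2.9800
= 0.3356

0.3356


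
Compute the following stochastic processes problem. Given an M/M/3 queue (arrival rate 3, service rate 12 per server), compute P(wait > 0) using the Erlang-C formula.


a = lambda/mu = 0.2500
rho = a/c = 0.0833
Erlang-C formula applied:
C(c,a) = 0.0022

0.0022


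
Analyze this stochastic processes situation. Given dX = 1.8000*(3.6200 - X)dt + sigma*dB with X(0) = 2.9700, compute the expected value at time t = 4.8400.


E[X(t)] = mu + (X(0) - mu)*exp(-theta*t)
= 3.6200 + (2.9700 - 3.6200)*exp(-1.8000*4.8400)
= 3.6200 + -0.6500 * 1.6460e-04
= 3.6199

3.6199


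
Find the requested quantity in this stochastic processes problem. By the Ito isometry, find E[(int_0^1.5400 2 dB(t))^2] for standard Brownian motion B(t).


By Ito isometry: E[(int f dB)^2] = int f^2 dt
= 2^2 * 1.5400
= 4 * 1.5400 = 6.1600

6.1600


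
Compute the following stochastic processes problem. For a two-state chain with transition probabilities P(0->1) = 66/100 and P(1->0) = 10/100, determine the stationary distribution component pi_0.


Stationary distribution: pi_0 = p10/(p01+p10), pi_1 = p01/(p01+p10)
p01 = 0.6600, p10 = 0.1000
pi_0 = 0.1316

0.1316


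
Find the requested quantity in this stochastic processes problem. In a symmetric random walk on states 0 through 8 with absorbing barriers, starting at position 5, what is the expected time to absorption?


For symmetric RW on 0,...,N with absorbing barriers, E(i) = i*(N-i)
E(5) = 5 * 3 = 15

15


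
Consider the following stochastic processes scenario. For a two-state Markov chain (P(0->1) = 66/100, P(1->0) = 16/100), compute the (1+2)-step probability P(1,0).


P^3 = P^1 * P^2
Computing via matrix multiplication of the transition matrix.
Entry (1,0) of P^3 = 0.1940

0.1940


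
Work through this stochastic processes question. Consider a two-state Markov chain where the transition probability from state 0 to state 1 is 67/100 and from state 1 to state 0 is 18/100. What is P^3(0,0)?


Computing P^3 by matrix multiplication.
P = [[0.3300, 0.6700], [0.1800, 0.8200]]
After raising P to the power 3:
P^3(0,0) = 0.2144

0.2144


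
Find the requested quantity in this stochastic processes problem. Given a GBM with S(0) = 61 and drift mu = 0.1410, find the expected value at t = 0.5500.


E[S(t)] = S(0) * exp(mu * t)
= 61 * exp(0.1410 * 0.5500)
= 61 * 1.0806
= 65.9188

65.9188


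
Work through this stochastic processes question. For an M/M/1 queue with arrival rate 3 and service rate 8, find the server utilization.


rho = lambda/mu
= 3/8
= 0.3750

0.3750


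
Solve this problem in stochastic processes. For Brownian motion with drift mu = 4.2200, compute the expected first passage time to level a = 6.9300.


Expected first passage time = a/mu
= 6.9300/4.2200
= 1.6422

1.6422


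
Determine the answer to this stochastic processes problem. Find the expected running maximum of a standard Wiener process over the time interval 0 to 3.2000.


E(max B(s)) = sqrt(2t/pi)
= sqrt(2*3.2000/pi)
= sqrt(2.0372)
= 1.4273

1.4273


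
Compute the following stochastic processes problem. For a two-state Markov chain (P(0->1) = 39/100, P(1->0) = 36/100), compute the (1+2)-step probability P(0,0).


P^3 = P^1 * P^2
Computing via matrix multiplication of the transition matrix.
Entry (0,0) of P^3 = 0.4881

0.4881


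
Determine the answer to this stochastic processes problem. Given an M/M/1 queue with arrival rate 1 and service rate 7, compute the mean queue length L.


rho = 1/7 = 0.1429
L = rho/(1-rho)
= 0.1429/0.8571
= 0.1667

0.1667


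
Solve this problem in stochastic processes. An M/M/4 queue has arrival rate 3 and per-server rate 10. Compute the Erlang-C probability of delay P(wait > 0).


a = lambda/mu = 0.3000
rho = a/c = 0.0750
Erlang-C formula applied:
C(c,a) = 2.7030e-04

2.7030e-04


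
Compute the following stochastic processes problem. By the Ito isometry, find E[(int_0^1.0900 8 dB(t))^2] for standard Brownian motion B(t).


By Ito isometry: E[(int f dB)^2] = int f^2 dt
= 8^2 * 1.0900
= 64 * 1.0900 = 69.7600

69.7600


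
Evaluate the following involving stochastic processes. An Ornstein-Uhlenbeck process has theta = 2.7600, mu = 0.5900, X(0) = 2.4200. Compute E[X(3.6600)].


E[X(t)] = mu + (X(0) - mu)*exp(-theta*t)
= 0.5900 + (2.4200 - 0.5900)*exp(-2.7600*3.6600)
= 0.5900 + 1.8300 * 4.1014e-05
= 0.5901

0.5901


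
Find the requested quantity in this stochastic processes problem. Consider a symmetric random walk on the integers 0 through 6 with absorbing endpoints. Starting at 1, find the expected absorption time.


For symmetric RW on 0,...,N with absorbing barriers, E(i) = i*(N-i)
E(1) = 1 * 5 = 5

5


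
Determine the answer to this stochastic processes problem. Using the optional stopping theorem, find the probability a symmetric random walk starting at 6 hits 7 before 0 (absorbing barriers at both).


By optional stopping theorem: E(M at tau) = M(0) = 6
P(hit 7)*7 + P(hit 0)*0 = 6
P(hit 7) = (6 - 0)/(7 - 0) = 6/7 = 0.8571

0.8571


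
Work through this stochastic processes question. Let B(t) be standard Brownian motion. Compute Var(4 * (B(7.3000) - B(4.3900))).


Var(alpha*(B(t)-B(s))) = alpha^2 * (t-s)
= 4^2 * (7.3000 - 4.3900)
= 16 * 2.9100
= 46.5600

46.5600


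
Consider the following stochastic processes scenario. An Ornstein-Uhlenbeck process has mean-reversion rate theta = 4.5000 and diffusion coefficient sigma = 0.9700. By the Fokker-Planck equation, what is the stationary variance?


Stationary variance = sigma^2 / (2*theta)
= 0.9700^2 / (2*4.5000)
= 0.9409 / 9.0000
= 0.1045

0.1045


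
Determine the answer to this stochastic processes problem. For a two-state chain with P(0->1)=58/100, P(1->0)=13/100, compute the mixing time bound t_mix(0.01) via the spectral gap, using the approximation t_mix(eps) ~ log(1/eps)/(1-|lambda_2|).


lambda_2 = |1 - p01 - p10| = |1 - 0.5800 - 0.1300| = 0.2900
t_mix ~ log(1/eps)/(1 - |lambda_2|)
= log(100)/(1 - 0.2900) = 4.6052/0.7100
= 6.4862

6.4862
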